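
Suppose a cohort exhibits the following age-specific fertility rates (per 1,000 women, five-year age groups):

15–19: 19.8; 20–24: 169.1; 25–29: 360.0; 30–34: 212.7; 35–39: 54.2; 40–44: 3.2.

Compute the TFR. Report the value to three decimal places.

Sum of ASFRs = 19.8 + 169.1 + 360.0 + 212.7 + 54.2 + 3.2 = 819.0
TFR = 5 × 819.0 / 1000 = 4.095

4.095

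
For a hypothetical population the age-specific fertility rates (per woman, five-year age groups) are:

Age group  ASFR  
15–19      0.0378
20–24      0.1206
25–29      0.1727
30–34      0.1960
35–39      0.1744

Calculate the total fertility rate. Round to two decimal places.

Sum of ASFRs = 0.0378 + 0.1206 + 0.1727 + 0.1960 + 0.1744 = 0.7015
TFR = 5 × 0.7015 = 3.5075

3.51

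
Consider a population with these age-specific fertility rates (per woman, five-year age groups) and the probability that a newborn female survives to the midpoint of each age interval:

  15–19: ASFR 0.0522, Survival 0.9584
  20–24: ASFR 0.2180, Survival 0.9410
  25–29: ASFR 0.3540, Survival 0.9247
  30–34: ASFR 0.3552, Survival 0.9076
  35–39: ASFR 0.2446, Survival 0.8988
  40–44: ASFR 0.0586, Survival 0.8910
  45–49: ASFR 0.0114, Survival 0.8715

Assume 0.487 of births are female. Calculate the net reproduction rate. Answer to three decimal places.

Proportion female at birth = 0.487.
Survival-weighted fertility by age (5·fₓ·Sₓ):
  15–19: 5 × 0.0522 × 0.9584 = 0.25014
  20–24: 5 × 0.2180 × 0.9410 = 1.02569
  25–29: 5 × 0.3540 × 0.9247 = 1.63672
  30–34: 5 × 0.3552 × 0.9076 = 1.61190
  35–39: 5 × 0.2446 × 0.8988 = 1.09923
  40–44: 5 × 0.0586 × 0.8910 = 0.26106
  45–49: 5 × 0.0114 × 0.8715 = 0.04968
Sum = 5.93442
NRR = 0.487 × 5.93442 = 2.89006
With NRR above 1 the population is above replacement fertility.

2.890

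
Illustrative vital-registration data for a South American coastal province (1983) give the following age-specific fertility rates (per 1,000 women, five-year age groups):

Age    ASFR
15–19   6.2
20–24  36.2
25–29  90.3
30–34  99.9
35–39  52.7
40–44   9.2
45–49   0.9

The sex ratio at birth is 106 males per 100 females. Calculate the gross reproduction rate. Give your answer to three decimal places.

0.717

Proportion female at birth = 100 / (100 + 106) = 0.48544.
Sum of ASFRs = 6.2 + 36.2 + 90.3 + 99.9 + 52.7 + 9.2 + 0.9 = 295.4
TFR = 5 × 295.4 / 1000 = 1.477
GRR = 0.48544 × 1.477 = 0.71699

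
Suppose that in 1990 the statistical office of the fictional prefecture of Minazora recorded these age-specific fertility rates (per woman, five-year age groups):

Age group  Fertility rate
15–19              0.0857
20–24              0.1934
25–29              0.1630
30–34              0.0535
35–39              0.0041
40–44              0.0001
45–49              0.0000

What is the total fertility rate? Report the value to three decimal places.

Sum of ASFRs = 0.0857 + 0.1934 + 0.1630 + 0.0535 + 0.0041 + 0.0001 + 0.0000 = 0.4998
TFR = 5 × 0.4998 = 2.499

2.499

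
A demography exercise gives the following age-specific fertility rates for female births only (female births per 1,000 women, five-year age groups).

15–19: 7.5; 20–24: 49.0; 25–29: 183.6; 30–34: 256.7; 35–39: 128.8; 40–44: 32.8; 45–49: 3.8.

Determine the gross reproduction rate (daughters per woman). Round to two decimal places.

3.31

Sum of female ASFRs = 7.5 + 49.0 + 183.6 + 256.7 + 128.8 + 32.8 + 3.8 = 662.2
GRR = 5 × 662.2 / 1000 = 3.311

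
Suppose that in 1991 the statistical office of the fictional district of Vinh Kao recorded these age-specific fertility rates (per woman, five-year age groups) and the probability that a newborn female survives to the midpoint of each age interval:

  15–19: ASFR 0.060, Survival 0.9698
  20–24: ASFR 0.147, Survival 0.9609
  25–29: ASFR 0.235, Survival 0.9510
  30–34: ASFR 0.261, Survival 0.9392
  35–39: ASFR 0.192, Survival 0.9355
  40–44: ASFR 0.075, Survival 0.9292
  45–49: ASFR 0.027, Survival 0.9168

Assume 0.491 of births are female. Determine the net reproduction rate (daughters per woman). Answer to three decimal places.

2.313

Proportion female at birth = 0.491.
Per-age-group product (5 × ASFR × survival probability):
  15–19: 5 × 0.060 × 0.9698 = 0.29094
  20–24: 5 × 0.147 × 0.9609 = 0.70626
  25–29: 5 × 0.235 × 0.9510 = 1.11743
  30–34: 5 × 0.261 × 0.9392 = 1.22566
  35–39: 5 × 0.192 × 0.9355 = 0.89808
  40–44: 5 × 0.075 × 0.9292 = 0.34845
  45–49: 5 × 0.027 × 0.9168 = 0.12377
Sum = 4.71059
NRR = 0.491 × 4.71059 = 2.31290
An NRR exceeding 1 indicates intrinsic growth under these rates.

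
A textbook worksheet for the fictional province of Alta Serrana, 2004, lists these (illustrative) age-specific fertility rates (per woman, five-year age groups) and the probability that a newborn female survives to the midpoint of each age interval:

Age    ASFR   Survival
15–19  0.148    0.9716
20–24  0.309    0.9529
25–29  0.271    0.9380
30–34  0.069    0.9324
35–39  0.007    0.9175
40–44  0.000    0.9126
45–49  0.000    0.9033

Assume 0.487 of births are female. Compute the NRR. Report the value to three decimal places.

1.858

Proportion female at birth = 0.487.
Weighting each age-specific rate by interval width and survival:
  15–19: 5 × 0.148 × 0.9716 = 0.71898
  20–24: 5 × 0.309 × 0.9529 = 1.47223
  25–29: 5 × 0.271 × 0.9380 = 1.27099
  30–34: 5 × 0.069 × 0.9324 = 0.32168
  35–39: 5 × 0.007 × 0.9175 = 0.03211
  40–44: 5 × 0.000 × 0.9126 = 0.00000
  45–49: 5 × 0.000 × 0.9033 = 0.00000
Sum = 3.81599
NRR = 0.487 × 3.81599 = 1.85839
NRR > 1, so each generation more than replaces itself.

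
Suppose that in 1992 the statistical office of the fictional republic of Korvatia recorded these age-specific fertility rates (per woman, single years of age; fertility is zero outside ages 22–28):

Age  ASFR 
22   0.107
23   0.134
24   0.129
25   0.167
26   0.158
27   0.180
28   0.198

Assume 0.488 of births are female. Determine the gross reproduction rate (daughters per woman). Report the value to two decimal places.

Proportion female at birth = 0.488.
Sum of ASFRs = 0.107 + 0.134 + 0.129 + 0.167 + 0.158 + 0.180 + 0.198 = 1.073
TFR = 1.073
GRR = 0.488 × 1.073 = 0.52362

0.52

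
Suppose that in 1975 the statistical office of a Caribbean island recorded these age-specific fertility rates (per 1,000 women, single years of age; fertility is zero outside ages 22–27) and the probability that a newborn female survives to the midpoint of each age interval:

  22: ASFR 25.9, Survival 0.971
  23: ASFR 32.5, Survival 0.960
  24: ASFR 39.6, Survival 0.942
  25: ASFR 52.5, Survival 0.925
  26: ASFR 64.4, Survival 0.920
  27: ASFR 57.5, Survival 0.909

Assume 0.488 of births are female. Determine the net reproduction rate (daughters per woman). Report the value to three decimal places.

0.124

Proportion female at birth = 0.488.
Weighting each age-specific rate by interval width and survival:
  22: 1 × 25.9/1000 × 0.971 = 0.02515
  23: 1 × 32.5/1000 × 0.960 = 0.03120
  24: 1 × 39.6/1000 × 0.942 = 0.03730
  25: 1 × 52.5/1000 × 0.925 = 0.04856
  26: 1 × 64.4/1000 × 0.920 = 0.05925
  27: 1 × 57.5/1000 × 0.909 = 0.05227
Sum = 0.25373
NRR = 0.488 × 0.25373 = 0.12382
NRR < 1, so the cohort does not fully replace itself.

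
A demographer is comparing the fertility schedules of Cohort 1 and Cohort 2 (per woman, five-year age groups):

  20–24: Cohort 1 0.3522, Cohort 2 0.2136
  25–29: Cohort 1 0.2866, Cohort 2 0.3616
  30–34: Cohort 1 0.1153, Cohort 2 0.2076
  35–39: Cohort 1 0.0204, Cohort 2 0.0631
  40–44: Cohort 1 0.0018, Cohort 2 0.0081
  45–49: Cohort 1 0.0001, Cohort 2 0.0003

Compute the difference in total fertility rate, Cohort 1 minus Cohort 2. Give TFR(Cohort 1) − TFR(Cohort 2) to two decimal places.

Cohort 1:
  Sum of ASFRs = 0.3522 + 0.2866 + 0.1153 + 0.0204 + 0.0018 + 0.0001 = 0.7764
  TFR = 5 × 0.7764 = 3.882
Cohort 2:
  Sum of ASFRs = 0.2136 + 0.3616 + 0.2076 + 0.0631 + 0.0081 + 0.0003 = 0.8543
  TFR = 5 × 0.8543 = 4.2715
Difference = 3.882 − 4.2715 = -0.3895

-0.39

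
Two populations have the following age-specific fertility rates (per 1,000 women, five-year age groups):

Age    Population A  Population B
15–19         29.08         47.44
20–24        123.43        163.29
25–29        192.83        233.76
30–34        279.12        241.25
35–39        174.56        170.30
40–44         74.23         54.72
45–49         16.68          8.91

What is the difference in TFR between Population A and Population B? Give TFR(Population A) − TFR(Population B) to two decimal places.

Population A:
  Sum of ASFRs = 29.08 + 123.43 + 192.83 + 279.12 + 174.56 + 74.23 + 16.68 = 889.93
  TFR = 5 × 889.93 / 1000 = 4.44965
Population B:
  Sum of ASFRs = 47.44 + 163.29 + 233.76 + 241.25 + 170.30 + 54.72 + 8.91 = 919.67
  TFR = 5 × 919.67 / 1000 = 4.59835
Difference = 4.44965 − 4.59835 = -0.1487

-0.15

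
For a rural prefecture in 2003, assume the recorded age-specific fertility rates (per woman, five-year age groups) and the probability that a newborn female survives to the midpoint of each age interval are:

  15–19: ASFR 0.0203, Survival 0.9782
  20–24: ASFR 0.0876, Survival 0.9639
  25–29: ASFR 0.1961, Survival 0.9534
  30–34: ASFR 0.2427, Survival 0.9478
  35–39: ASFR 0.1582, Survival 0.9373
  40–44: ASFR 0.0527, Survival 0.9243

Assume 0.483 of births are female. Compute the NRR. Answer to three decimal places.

Proportion female at birth = 0.483.
Weighting each age-specific rate by interval width and survival:
  15–19: 5 × 0.0203 × 0.9782 = 0.09929
  20–24: 5 × 0.0876 × 0.9639 = 0.42219
  25–29: 5 × 0.1961 × 0.9534 = 0.93481
  30–34: 5 × 0.2427 × 0.9478 = 1.15016
  35–39: 5 × 0.1582 × 0.9373 = 0.74140
  40–44: 5 × 0.0527 × 0.9243 = 0.24355
Sum = 3.59140
NRR = 0.483 × 3.59140 = 1.73465

1.735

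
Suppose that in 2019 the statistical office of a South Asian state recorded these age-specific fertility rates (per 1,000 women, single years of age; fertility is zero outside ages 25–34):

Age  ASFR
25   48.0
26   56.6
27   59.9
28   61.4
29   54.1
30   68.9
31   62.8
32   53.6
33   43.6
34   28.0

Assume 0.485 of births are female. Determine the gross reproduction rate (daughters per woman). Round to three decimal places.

0.260

Proportion female at birth = 0.485.
Sum of ASFRs = 48.0 + 56.6 + 59.9 + 61.4 + 54.1 + 68.9 + 62.8 + 53.6 + 43.6 + 28.0 = 536.9
TFR = 536.9 / 1000 = 0.5369
GRR = 0.485 × 0.5369 = 0.26040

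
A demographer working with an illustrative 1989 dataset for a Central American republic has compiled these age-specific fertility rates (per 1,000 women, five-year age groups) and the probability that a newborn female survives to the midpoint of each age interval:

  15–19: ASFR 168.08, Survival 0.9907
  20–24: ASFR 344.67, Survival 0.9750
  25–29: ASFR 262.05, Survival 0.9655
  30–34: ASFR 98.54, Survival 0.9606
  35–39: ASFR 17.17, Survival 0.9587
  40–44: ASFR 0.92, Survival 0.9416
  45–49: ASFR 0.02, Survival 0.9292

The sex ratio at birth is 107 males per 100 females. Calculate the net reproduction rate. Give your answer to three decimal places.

2.096

Proportion female at birth = 100 / (100 + 107) = 0.48309.
Each age group contributes 5 × ASFR × survival:
  15–19: 5 × 168.08/1000 × 0.9907 = 0.83258
  20–24: 5 × 344.67/1000 × 0.9750 = 1.68027
  25–29: 5 × 262.05/1000 × 0.9655 = 1.26505
  30–34: 5 × 98.54/1000 × 0.9606 = 0.47329
  35–39: 5 × 17.17/1000 × 0.9587 = 0.08230
  40–44: 5 × 0.92/1000 × 0.9416 = 0.00433
  45–49: 5 × 0.02/1000 × 0.9292 = 0.00009
Sum = 4.33791
NRR = 0.48309 × 4.33791 = 2.09560
An NRR exceeding 1 indicates intrinsic growth under these rates.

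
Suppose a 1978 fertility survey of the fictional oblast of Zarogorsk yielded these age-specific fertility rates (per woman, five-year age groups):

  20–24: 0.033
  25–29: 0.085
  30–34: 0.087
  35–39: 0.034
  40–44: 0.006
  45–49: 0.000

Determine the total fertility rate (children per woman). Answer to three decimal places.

Sum of ASFRs = 0.033 + 0.085 + 0.087 + 0.034 + 0.006 + 0.000 = 0.245
TFR = 5 × 0.245 = 1.225

1.225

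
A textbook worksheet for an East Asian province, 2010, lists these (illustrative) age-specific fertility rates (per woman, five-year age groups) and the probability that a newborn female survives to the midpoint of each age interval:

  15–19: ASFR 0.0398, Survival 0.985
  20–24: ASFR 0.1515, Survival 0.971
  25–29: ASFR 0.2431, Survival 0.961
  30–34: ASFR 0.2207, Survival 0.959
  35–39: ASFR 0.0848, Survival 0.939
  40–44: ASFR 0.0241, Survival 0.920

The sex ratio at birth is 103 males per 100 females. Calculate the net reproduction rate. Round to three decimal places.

1.806

Proportion female at birth = 100 / (100 + 103) = 0.49261.
Per-age-group product (5 × ASFR × survival probability):
  15–19: 5 × 0.0398 × 0.985 = 0.19602
  20–24: 5 × 0.1515 × 0.971 = 0.73553
  25–29: 5 × 0.2431 × 0.961 = 1.16810
  30–34: 5 × 0.2207 × 0.959 = 1.05826
  35–39: 5 × 0.0848 × 0.939 = 0.39814
  40–44: 5 × 0.0241 × 0.920 = 0.11086
Sum = 3.66691
NRR = 0.49261 × 3.66691 = 1.80636
NRR > 1, so each generation more than replaces itself.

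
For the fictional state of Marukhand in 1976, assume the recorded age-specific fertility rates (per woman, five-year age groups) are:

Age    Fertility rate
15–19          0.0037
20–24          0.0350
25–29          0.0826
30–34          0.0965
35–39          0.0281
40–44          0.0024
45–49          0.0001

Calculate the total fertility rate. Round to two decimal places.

Sum of ASFRs = 0.0037 + 0.0350 + 0.0826 + 0.0965 + 0.0281 + 0.0024 + 0.0001 = 0.2484
TFR = 5 × 0.2484 = 1.242

1.24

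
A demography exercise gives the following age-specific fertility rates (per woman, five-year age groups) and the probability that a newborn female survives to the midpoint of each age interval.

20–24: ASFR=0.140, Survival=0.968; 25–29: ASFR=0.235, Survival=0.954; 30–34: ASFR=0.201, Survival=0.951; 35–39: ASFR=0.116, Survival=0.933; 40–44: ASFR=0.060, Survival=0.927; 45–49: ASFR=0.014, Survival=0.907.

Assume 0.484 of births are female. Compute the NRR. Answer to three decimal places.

Proportion female at birth = 0.484.
Each age group contributes 5 × ASFR × survival:
  20–24: 5 × 0.140 × 0.968 = 0.67760
  25–29: 5 × 0.235 × 0.954 = 1.12095
  30–34: 5 × 0.201 × 0.951 = 0.95576
  35–39: 5 × 0.116 × 0.933 = 0.54114
  40–44: 5 × 0.060 × 0.927 = 0.27810
  45–49: 5 × 0.014 × 0.907 = 0.06349
Sum = 3.63704
NRR = 0.484 × 3.63704 = 1.76033

1.760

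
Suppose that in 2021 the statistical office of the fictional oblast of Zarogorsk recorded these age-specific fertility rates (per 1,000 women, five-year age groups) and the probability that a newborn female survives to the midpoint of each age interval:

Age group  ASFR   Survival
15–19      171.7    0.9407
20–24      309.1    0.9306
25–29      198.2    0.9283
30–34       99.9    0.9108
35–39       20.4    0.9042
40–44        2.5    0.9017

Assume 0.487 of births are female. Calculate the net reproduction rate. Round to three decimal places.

1.814

Proportion female at birth = 0.487.
Per-age-group product (5 × ASFR × survival probability):
  15–19: 5 × 171.7/1000 × 0.9407 = 0.80759
  20–24: 5 × 309.1/1000 × 0.9306 = 1.43824
  25–29: 5 × 198.2/1000 × 0.9283 = 0.91995
  30–34: 5 × 99.9/1000 × 0.9108 = 0.45494
  35–39: 5 × 20.4/1000 × 0.9042 = 0.09223
  40–44: 5 × 2.5/1000 × 0.9017 = 0.01127
Sum = 3.72422
NRR = 0.487 × 3.72422 = 1.81370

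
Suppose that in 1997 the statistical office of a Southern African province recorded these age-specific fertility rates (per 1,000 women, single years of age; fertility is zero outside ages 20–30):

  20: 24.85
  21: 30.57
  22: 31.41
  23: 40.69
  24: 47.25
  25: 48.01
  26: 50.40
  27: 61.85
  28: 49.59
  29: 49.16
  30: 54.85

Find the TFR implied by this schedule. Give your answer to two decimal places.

Sum of ASFRs = 24.85 + 30.57 + 31.41 + 40.69 + 47.25 + 48.01 + 50.40 + 61.85 + 49.59 + 49.16 + 54.85 = 488.63
TFR = 488.63 / 1000 = 0.48863

0.49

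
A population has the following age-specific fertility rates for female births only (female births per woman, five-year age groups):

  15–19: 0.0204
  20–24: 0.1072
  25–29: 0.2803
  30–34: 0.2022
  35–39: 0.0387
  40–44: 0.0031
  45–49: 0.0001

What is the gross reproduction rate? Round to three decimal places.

3.260

Sum of female ASFRs = 0.0204 + 0.1072 + 0.2803 + 0.2022 + 0.0387 + 0.0031 + 0.0001 = 0.6520
GRR = 5 × 0.6520 = 3.26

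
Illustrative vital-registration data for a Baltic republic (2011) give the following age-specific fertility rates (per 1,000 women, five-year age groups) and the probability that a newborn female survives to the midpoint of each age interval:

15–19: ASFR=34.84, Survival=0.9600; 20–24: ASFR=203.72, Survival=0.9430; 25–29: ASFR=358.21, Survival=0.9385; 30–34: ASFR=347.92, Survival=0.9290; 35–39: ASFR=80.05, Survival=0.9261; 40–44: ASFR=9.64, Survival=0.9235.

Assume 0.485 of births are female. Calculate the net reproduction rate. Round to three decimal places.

2.347

Proportion female at birth = 0.485.
Weighting each age-specific rate by interval width and survival:
  15–19: 5 × 34.84/1000 × 0.9600 = 0.16723
  20–24: 5 × 203.72/1000 × 0.9430 = 0.96054
  25–29: 5 × 358.21/1000 × 0.9385 = 1.68090
  30–34: 5 × 347.92/1000 × 0.9290 = 1.61609
  35–39: 5 × 80.05/1000 × 0.9261 = 0.37067
  40–44: 5 × 9.64/1000 × 0.9235 = 0.04451
Sum = 4.83994
NRR = 0.485 × 4.83994 = 2.34737
NRR > 1, so each generation more than replaces itself.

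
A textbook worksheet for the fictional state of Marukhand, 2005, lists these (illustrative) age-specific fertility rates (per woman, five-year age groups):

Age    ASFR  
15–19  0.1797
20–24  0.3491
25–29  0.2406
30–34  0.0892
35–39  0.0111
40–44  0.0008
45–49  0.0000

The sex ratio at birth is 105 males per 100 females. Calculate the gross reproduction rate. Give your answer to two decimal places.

2.12

Proportion female at birth = 100 / (100 + 105) = 0.48780.
Sum of ASFRs = 0.1797 + 0.3491 + 0.2406 + 0.0892 + 0.0111 + 0.0008 + 0.0000 = 0.8705
TFR = 5 × 0.8705 = 4.3525
GRR = 0.48780 × 4.3525 = 2.12315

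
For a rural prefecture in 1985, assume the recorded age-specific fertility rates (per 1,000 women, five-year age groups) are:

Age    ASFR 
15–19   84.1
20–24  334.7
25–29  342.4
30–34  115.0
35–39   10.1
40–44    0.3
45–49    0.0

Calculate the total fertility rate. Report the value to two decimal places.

4.43

Sum of ASFRs = 84.1 + 334.7 + 342.4 + 115.0 + 10.1 + 0.3 + 0.0 = 886.6
TFR = 5 × 886.6 / 1000 = 4.433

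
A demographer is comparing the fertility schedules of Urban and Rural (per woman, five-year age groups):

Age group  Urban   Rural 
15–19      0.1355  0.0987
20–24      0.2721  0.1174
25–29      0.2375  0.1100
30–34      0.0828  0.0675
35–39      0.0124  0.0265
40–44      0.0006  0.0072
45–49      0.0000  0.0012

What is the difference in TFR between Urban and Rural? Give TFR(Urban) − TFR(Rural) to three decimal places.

1.562

Urban:
  Sum of ASFRs = 0.1355 + 0.2721 + 0.2375 + 0.0828 + 0.0124 + 0.0006 + 0.0000 = 0.7409
  TFR = 5 × 0.7409 = 3.7045
Rural:
  Sum of ASFRs = 0.0987 + 0.1174 + 0.1100 + 0.0675 + 0.0265 + 0.0072 + 0.0012 = 0.4285
  TFR = 5 × 0.4285 = 2.1425
Difference = 3.7045 − 2.1425 = 1.562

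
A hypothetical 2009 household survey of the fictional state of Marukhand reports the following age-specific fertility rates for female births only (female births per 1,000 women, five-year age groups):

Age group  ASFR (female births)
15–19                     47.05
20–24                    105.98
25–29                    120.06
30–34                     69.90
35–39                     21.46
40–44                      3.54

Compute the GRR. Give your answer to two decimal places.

Sum of female ASFRs = 47.05 + 105.98 + 120.06 + 69.90 + 21.46 + 3.54 = 367.99
GRR = 5 × 367.99 / 1000 = 1.83995

1.84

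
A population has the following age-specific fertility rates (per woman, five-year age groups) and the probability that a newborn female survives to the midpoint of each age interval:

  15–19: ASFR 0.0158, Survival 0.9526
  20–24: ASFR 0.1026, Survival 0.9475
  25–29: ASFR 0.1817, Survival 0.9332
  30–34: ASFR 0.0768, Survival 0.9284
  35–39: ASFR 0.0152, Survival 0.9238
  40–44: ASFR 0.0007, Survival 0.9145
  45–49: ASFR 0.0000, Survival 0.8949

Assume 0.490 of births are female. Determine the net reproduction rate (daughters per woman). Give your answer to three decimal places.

Proportion female at birth = 0.490.
Per-age-group product (5 × ASFR × survival probability):
  15–19: 5 × 0.0158 × 0.9526 = 0.07526
  20–24: 5 × 0.1026 × 0.9475 = 0.48607
  25–29: 5 × 0.1817 × 0.9332 = 0.84781
  30–34: 5 × 0.0768 × 0.9284 = 0.35651
  35–39: 5 × 0.0152 × 0.9238 = 0.07021
  40–44: 5 × 0.0007 × 0.9145 = 0.00320
  45–49: 5 × 0.0000 × 0.8949 = 0.00000
Sum = 1.83906
NRR = 0.490 × 1.83906 = 0.90114
An NRR under 1 implies long-run decline under these rates.

0.901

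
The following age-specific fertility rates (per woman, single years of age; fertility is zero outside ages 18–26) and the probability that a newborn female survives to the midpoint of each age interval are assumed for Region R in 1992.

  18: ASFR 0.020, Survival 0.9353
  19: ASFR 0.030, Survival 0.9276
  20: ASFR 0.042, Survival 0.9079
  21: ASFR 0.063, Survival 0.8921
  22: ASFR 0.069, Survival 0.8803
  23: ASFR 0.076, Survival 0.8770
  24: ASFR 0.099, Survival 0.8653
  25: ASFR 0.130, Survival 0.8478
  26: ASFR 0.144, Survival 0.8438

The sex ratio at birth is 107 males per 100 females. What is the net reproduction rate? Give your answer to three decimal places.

0.283

Proportion female at birth = 100 / (100 + 107) = 0.48309.
Survival-weighted fertility by age (1·fₓ·Sₓ):
  18: 1 × 0.020 × 0.9353 = 0.01871
  19: 1 × 0.030 × 0.9276 = 0.02783
  20: 1 × 0.042 × 0.9079 = 0.03813
  21: 1 × 0.063 × 0.8921 = 0.05620
  22: 1 × 0.069 × 0.8803 = 0.06074
  23: 1 × 0.076 × 0.8770 = 0.06665
  24: 1 × 0.099 × 0.8653 = 0.08566
  25: 1 × 0.130 × 0.8478 = 0.11021
  26: 1 × 0.144 × 0.8438 = 0.12151
Sum = 0.58564
NRR = 0.48309 × 0.58564 = 0.28292
NRR < 1, so the cohort does not fully replace itself.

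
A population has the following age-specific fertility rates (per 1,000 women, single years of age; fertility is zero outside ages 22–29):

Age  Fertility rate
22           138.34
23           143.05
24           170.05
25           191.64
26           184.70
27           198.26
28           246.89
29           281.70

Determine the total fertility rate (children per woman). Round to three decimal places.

Sum of ASFRs = 138.34 + 143.05 + 170.05 + 191.64 + 184.70 + 198.26 + 246.89 + 281.70 = 1554.63
TFR = 1554.63 / 1000 = 1.55463

1.555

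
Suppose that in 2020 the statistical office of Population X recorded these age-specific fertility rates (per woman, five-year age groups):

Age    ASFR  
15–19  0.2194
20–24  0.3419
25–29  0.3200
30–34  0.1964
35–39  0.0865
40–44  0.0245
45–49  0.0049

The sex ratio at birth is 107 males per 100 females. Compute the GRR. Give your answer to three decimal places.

2.883

Proportion female at birth = 100 / (100 + 107) = 0.48309.
Sum of ASFRs = 0.2194 + 0.3419 + 0.3200 + 0.1964 + 0.0865 + 0.0245 + 0.0049 = 1.1936
TFR = 5 × 1.1936 = 5.968
GRR = 0.48309 × 5.968 = 2.88308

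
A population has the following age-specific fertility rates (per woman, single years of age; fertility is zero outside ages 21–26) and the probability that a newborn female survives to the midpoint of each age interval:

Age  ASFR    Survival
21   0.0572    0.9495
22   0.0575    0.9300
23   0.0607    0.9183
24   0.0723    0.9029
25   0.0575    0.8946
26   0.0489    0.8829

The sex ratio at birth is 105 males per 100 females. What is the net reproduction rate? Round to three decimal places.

Proportion female at birth = 100 / (100 + 105) = 0.48780.
Each age group contributes 1 × ASFR × survival:
  21: 1 × 0.0572 × 0.9495 = 0.05431
  22: 1 × 0.0575 × 0.9300 = 0.05348
  23: 1 × 0.0607 × 0.9183 = 0.05574
  24: 1 × 0.0723 × 0.9029 = 0.06528
  25: 1 × 0.0575 × 0.8946 = 0.05144
  26: 1 × 0.0489 × 0.8829 = 0.04317
Sum = 0.32342
NRR = 0.48780 × 0.32342 = 0.15776
With NRR below 1 the population is below replacement fertility.

0.158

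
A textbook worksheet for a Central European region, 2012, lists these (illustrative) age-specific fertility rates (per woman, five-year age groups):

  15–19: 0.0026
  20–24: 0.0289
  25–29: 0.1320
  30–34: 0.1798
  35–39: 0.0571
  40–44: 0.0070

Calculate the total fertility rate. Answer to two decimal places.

Sum of ASFRs = 0.0026 + 0.0289 + 0.1320 + 0.1798 + 0.0571 + 0.0070 = 0.4074
TFR = 5 × 0.4074 = 2.037

2.04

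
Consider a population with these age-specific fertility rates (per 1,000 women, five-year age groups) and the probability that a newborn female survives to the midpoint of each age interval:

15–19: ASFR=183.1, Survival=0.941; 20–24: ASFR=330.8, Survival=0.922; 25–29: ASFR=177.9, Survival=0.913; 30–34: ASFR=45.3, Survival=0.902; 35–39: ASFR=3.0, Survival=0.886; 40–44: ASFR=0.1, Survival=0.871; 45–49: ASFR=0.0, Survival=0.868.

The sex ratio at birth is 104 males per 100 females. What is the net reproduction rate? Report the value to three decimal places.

Proportion female at birth = 100 / (100 + 104) = 0.49020.
Each age group contributes 5 × ASFR × survival:
  15–19: 5 × 183.1/1000 × 0.941 = 0.86149
  20–24: 5 × 330.8/1000 × 0.922 = 1.52499
  25–29: 5 × 177.9/1000 × 0.913 = 0.81211
  30–34: 5 × 45.3/1000 × 0.902 = 0.20430
  35–39: 5 × 3.0/1000 × 0.886 = 0.01329
  40–44: 5 × 0.1/1000 × 0.871 = 0.00044
  45–49: 5 × 0.0/1000 × 0.868 = 0.00000
Sum = 3.41662
NRR = 0.49020 × 3.41662 = 1.67483
NRR > 1, so each generation more than replaces itself.

1.675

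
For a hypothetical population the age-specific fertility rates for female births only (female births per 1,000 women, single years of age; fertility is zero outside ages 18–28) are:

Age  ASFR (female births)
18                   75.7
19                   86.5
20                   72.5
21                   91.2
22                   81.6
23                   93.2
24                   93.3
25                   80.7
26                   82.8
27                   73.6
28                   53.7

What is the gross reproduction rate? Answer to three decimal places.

Sum of female ASFRs = 75.7 + 86.5 + 72.5 + 91.2 + 81.6 + 93.2 + 93.3 + 80.7 + 82.8 + 73.6 + 53.7 = 884.8
GRR = 884.8 / 1000 = 0.8848

0.885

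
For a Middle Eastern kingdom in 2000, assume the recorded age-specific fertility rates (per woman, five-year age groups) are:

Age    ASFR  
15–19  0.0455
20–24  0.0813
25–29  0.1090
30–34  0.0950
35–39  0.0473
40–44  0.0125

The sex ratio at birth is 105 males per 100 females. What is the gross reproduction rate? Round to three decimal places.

0.953

Proportion female at birth = 100 / (100 + 105) = 0.48780.
Sum of ASFRs = 0.0455 + 0.0813 + 0.1090 + 0.0950 + 0.0473 + 0.0125 = 0.3906
TFR = 5 × 0.3906 = 1.953
GRR = 0.48780 × 1.953 = 0.95267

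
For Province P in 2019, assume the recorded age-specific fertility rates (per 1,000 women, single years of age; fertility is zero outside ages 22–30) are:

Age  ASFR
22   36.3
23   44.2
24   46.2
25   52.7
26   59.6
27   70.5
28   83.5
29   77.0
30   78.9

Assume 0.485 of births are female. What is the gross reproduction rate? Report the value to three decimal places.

Proportion female at birth = 0.485.
Sum of ASFRs = 36.3 + 44.2 + 46.2 + 52.7 + 59.6 + 70.5 + 83.5 + 77.0 + 78.9 = 548.9
TFR = 548.9 / 1000 = 0.5489
GRR = 0.485 × 0.5489 = 0.26622

0.266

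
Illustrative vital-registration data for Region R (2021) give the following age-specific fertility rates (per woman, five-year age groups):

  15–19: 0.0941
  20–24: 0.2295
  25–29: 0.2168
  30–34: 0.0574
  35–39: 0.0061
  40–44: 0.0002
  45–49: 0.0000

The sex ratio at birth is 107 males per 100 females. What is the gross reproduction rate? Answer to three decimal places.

Proportion female at birth = 100 / (100 + 107) = 0.48309.
Sum of ASFRs = 0.0941 + 0.2295 + 0.2168 + 0.0574 + 0.0061 + 0.0002 + 0.0000 = 0.6041
TFR = 5 × 0.6041 = 3.0205
GRR = 0.48309 × 3.0205 = 1.45917

1.459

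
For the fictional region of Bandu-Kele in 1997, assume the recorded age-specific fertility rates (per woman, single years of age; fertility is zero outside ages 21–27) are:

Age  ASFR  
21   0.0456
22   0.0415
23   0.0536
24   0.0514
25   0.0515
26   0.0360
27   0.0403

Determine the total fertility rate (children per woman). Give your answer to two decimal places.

0.32

Sum of ASFRs = 0.0456 + 0.0415 + 0.0536 + 0.0514 + 0.0515 + 0.0360 + 0.0403 = 0.3199
TFR = 0.3199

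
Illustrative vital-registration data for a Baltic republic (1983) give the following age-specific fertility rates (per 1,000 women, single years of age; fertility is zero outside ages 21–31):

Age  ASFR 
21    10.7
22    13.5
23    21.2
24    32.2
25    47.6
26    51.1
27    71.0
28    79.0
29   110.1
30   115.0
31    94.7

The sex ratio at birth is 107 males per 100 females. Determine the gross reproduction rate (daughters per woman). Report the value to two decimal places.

0.31

Proportion female at birth = 100 / (100 + 107) = 0.48309.
Sum of ASFRs = 10.7 + 13.5 + 21.2 + 32.2 + 47.6 + 51.1 + 71.0 + 79.0 + 110.1 + 115.0 + 94.7 = 646.1
TFR = 646.1 / 1000 = 0.6461
GRR = 0.48309 × 0.6461 = 0.31212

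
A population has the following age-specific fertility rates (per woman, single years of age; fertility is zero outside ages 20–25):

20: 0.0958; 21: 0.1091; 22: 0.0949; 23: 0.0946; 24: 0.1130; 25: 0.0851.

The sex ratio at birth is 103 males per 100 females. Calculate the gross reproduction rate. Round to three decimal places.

Proportion female at birth = 100 / (100 + 103) = 0.49261.
Sum of ASFRs = 0.0958 + 0.1091 + 0.0949 + 0.0946 + 0.1130 + 0.0851 = 0.5925
TFR = 0.5925
GRR = 0.49261 × 0.5925 = 0.29187

0.292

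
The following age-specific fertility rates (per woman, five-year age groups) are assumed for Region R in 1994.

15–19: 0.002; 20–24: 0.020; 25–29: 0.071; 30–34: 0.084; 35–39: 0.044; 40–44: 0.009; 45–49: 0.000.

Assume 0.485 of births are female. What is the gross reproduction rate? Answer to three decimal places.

Proportion female at birth = 0.485.
Sum of ASFRs = 0.002 + 0.020 + 0.071 + 0.084 + 0.044 + 0.009 + 0.000 = 0.230
TFR = 5 × 0.230 = 1.15
GRR = 0.485 × 1.15 = 0.55775

0.558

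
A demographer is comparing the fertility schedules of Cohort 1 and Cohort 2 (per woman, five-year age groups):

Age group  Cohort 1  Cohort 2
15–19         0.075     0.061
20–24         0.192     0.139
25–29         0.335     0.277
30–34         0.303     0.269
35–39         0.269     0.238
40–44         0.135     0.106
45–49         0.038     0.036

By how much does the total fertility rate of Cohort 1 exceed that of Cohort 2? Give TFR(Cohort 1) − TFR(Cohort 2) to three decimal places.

Cohort 1:
  Sum of ASFRs = 0.075 + 0.192 + 0.335 + 0.303 + 0.269 + 0.135 + 0.038 = 1.347
  TFR = 5 × 1.347 = 6.735
Cohort 2:
  Sum of ASFRs = 0.061 + 0.139 + 0.277 + 0.269 + 0.238 + 0.106 + 0.036 = 1.126
  TFR = 5 × 1.126 = 5.63
Difference = 6.735 − 5.63 = 1.105

1.105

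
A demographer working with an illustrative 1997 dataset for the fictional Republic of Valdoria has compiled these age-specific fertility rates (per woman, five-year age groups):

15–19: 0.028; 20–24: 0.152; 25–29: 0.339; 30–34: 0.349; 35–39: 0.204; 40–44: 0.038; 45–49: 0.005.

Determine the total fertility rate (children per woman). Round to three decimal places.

5.575

Sum of ASFRs = 0.028 + 0.152 + 0.339 + 0.349 + 0.204 + 0.038 + 0.005 = 1.115
TFR = 5 × 1.115 = 5.575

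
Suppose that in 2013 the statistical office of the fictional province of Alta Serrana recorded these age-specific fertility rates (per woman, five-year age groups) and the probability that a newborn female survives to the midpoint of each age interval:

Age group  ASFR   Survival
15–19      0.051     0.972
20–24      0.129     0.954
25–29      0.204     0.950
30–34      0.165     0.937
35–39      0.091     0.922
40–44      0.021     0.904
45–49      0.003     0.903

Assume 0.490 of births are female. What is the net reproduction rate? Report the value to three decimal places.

1.535

Proportion female at birth = 0.490.
Per-age-group product (5 × ASFR × survival probability):
  15–19: 5 × 0.051 × 0.972 = 0.24786
  20–24: 5 × 0.129 × 0.954 = 0.61533
  25–29: 5 × 0.204 × 0.950 = 0.96900
  30–34: 5 × 0.165 × 0.937 = 0.77303
  35–39: 5 × 0.091 × 0.922 = 0.41951
  40–44: 5 × 0.021 × 0.904 = 0.09492
  45–49: 5 × 0.003 × 0.903 = 0.01355
Sum = 3.13320
NRR = 0.490 × 3.13320 = 1.53527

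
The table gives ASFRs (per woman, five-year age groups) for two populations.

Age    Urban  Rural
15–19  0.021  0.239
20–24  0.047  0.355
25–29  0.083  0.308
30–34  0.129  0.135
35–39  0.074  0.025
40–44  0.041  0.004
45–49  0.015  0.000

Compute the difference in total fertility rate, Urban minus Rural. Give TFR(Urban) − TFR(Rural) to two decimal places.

-3.28

Urban:
  Sum of ASFRs = 0.021 + 0.047 + 0.083 + 0.129 + 0.074 + 0.041 + 0.015 = 0.410
  TFR = 5 × 0.410 = 2.05
Rural:
  Sum of ASFRs = 0.239 + 0.355 + 0.308 + 0.135 + 0.025 + 0.004 + 0.000 = 1.066
  TFR = 5 × 1.066 = 5.33
Difference = 2.05 − 5.33 = -3.28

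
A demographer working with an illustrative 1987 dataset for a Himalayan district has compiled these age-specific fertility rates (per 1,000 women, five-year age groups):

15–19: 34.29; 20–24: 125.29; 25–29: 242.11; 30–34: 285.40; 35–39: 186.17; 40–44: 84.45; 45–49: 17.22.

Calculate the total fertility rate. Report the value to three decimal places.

Sum of ASFRs = 34.29 + 125.29 + 242.11 + 285.40 + 186.17 + 84.45 + 17.22 = 974.93
TFR = 5 × 974.93 / 1000 = 4.87465

4.875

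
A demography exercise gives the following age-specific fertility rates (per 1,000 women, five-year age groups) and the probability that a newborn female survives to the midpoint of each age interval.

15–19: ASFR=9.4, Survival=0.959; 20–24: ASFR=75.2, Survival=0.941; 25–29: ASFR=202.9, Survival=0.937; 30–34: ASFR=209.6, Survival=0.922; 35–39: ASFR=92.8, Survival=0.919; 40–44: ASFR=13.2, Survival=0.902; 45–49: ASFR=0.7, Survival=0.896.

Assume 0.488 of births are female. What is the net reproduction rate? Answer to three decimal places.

1.369

Proportion female at birth = 0.488.
Per-age-group product (5 × ASFR × survival probability):
  15–19: 5 × 9.4/1000 × 0.959 = 0.04507
  20–24: 5 × 75.2/1000 × 0.941 = 0.35382
  25–29: 5 × 202.9/1000 × 0.937 = 0.95059
  30–34: 5 × 209.6/1000 × 0.922 = 0.96626
  35–39: 5 × 92.8/1000 × 0.919 = 0.42642
  40–44: 5 × 13.2/1000 × 0.902 = 0.05953
  45–49: 5 × 0.7/1000 × 0.896 = 0.00314
Sum = 2.80483
NRR = 0.488 × 2.80483 = 1.36876
NRR > 1, so each generation more than replaces itself.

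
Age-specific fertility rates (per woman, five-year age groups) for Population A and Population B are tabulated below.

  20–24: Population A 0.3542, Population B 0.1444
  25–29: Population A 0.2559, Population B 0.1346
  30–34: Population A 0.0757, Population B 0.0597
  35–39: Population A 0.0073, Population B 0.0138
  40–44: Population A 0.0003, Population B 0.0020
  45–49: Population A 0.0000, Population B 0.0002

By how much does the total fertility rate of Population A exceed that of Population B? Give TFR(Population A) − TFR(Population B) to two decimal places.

1.69

Population A:
  Sum of ASFRs = 0.3542 + 0.2559 + 0.0757 + 0.0073 + 0.0003 + 0.0000 = 0.6934
  TFR = 5 × 0.6934 = 3.467
Population B:
  Sum of ASFRs = 0.1444 + 0.1346 + 0.0597 + 0.0138 + 0.0020 + 0.0002 = 0.3547
  TFR = 5 × 0.3547 = 1.7735
Difference = 3.467 − 1.7735 = 1.6935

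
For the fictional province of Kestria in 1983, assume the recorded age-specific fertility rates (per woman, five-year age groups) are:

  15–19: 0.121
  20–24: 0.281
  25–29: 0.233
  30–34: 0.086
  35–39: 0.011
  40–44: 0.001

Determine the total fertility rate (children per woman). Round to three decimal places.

Sum of ASFRs = 0.121 + 0.281 + 0.233 + 0.086 + 0.011 + 0.001 = 0.733
TFR = 5 × 0.733 = 3.665

3.665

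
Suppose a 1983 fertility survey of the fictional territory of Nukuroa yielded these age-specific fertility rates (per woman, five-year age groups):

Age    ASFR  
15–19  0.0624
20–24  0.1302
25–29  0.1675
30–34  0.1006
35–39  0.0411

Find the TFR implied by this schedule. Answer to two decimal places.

2.51

Sum of ASFRs = 0.0624 + 0.1302 + 0.1675 + 0.1006 + 0.0411 = 0.5018
TFR = 5 × 0.5018 = 2.509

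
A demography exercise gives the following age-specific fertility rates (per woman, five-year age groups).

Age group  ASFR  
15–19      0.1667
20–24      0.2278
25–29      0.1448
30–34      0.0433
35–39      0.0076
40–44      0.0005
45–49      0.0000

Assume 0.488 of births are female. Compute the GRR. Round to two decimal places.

Proportion female at birth = 0.488.
Sum of ASFRs = 0.1667 + 0.2278 + 0.1448 + 0.0433 + 0.0076 + 0.0005 + 0.0000 = 0.5907
TFR = 5 × 0.5907 = 2.9535
GRR = 0.488 × 2.9535 = 1.44131

1.44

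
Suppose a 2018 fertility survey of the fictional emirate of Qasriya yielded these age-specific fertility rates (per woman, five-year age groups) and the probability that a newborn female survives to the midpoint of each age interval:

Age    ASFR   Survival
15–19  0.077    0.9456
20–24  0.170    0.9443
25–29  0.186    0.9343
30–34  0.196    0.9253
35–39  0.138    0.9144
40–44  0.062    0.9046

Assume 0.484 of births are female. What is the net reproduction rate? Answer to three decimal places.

Proportion female at birth = 0.484.
Survival-weighted fertility by age (5·fₓ·Sₓ):
  15–19: 5 × 0.077 × 0.9456 = 0.36406
  20–24: 5 × 0.170 × 0.9443 = 0.80266
  25–29: 5 × 0.186 × 0.9343 = 0.86890
  30–34: 5 × 0.196 × 0.9253 = 0.90679
  35–39: 5 × 0.138 × 0.9144 = 0.63094
  40–44: 5 × 0.062 × 0.9046 = 0.28043
Sum = 3.85378
NRR = 0.484 × 3.85378 = 1.86523

1.865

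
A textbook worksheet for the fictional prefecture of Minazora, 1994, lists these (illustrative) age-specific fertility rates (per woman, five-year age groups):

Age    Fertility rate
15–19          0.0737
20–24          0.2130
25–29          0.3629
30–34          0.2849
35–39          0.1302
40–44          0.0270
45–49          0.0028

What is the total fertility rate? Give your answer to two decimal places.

5.47

Sum of ASFRs = 0.0737 + 0.2130 + 0.3629 + 0.2849 + 0.1302 + 0.0270 + 0.0028 = 1.0945
TFR = 5 × 1.0945 = 5.4725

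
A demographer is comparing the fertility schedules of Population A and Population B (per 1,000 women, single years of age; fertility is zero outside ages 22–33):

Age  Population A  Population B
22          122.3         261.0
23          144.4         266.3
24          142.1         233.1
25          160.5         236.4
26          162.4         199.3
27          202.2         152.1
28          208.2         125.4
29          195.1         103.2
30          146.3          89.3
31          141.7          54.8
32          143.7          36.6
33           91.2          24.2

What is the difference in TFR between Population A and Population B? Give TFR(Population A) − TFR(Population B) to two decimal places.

Population A:
  Sum of ASFRs = 122.3 + 144.4 + 142.1 + 160.5 + 162.4 + 202.2 + 208.2 + 195.1 + 146.3 + 141.7 + 143.7 + 91.2 = 1860.1
  TFR = 1860.1 / 1000 = 1.8601
Population B:
  Sum of ASFRs = 261.0 + 266.3 + 233.1 + 236.4 + 199.3 + 152.1 + 125.4 + 103.2 + 89.3 + 54.8 + 36.6 + 24.2 = 1781.7
  TFR = 1781.7 / 1000 = 1.7817
Difference = 1.8601 − 1.7817 = 0.0784

0.08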